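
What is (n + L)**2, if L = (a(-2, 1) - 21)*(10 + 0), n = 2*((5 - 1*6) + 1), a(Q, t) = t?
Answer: 40000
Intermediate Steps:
n = 0 (n = 2*((5 - 6) + 1) = 2*(-1 + 1) = 2*0 = 0)
L = -200 (L = (1 - 21)*(10 + 0) = -20*10 = -200)
(n + L)**2 = (0 - 200)**2 = (-200)**2 = 40000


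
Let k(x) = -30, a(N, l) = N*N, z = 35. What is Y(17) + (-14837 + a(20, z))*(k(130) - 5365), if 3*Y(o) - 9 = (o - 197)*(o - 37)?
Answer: 77888818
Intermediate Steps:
a(N, l) = N**2
Y(o) = 3 + (-197 + o)*(-37 + o)/3 (Y(o) = 3 + ((o - 197)*(o - 37))/3 = 3 + ((-197 + o)*(-37 + o))/3 = 3 + (-197 + o)*(-37 + o)/3)
Y(17) + (-14837 + a(20, z))*(k(130) - 5365) = (7298/3 - 78*17 + (1/3)*17**2) + (-14837 + 20**2)*(-30 - 5365) = (7298/3 - 1326 + (1/3)*289) + (-14837 + 400)*(-5395) = (7298/3 - 1326 + 289/3) - 14437*(-5395) = 1203 + 77887615 = 77888818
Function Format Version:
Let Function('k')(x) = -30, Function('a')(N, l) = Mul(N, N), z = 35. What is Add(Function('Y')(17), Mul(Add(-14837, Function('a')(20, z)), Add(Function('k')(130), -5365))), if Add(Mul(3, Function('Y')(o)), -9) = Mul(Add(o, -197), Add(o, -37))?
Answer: 77888818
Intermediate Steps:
Function('a')(N, l) = Pow(N, 2)
Function('Y')(o) = Add(3, Mul(Rational(1, 3), Add(-197, o), Add(-37, o))) (Function('Y')(o) = Add(3, Mul(Rational(1, 3), Mul(Add(o, -197), Add(o, -37)))) = Add(3, Mul(Rational(1, 3), Mul(Add(-197, o), Add(-37, o)))) = Add(3, Mul(Rational(1, 3), Add(-197, o), Add(-37, o))))
Add(Function('Y')(17), Mul(Add(-14837, Function('a')(20, z)), Add(Function('k')(130), -5365))) = Add(Add(Rational(7298, 3), Mul(-78, 17), Mul(Rational(1, 3), Pow(17, 2))), Mul(Add(-14837, Pow(20, 2)), Add(-30, -5365))) = Add(Add(Rational(7298, 3), -1326, Mul(Rational(1, 3), 289)), Mul(Add(-14837, 400), -5395)) = Add(Add(Rational(7298, 3), -1326, Rational(289, 3)), Mul(-14437, -5395)) = Add(1203, 77887615) = 77888818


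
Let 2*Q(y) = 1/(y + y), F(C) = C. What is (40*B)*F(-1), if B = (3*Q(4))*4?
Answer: -30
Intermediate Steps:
Q(y) = 1/(4*y) (Q(y) = 1/(2*(y + y)) = 1/(2*((2*y))) = (1/(2*y))/2 = 1/(4*y))
B = 3/4 (B = (3*((1/4)/4))*4 = (3*((1/4)*(1/4)))*4 = (3*(1/16))*4 = (3/16)*4 = 3/4 ≈ 0.75000)
(40*B)*F(-1) = (40*(3/4))*(-1) = 30*(-1) = -30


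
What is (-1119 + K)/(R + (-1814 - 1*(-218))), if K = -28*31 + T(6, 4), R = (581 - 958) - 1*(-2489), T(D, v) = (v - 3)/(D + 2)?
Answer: -15895/4128 ≈ -3.8505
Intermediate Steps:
T(D, v) = (-3 + v)/(2 + D)
R = 2112 (R = -377 + 2489 = 2112)
K = -6943/8 (K = -28*31 + (-3 + 4)/(2 + 6) = -868 + 1/8 = -868 + (⅛)*1 = -868 + ⅛ = -6943/8 ≈ -867.88)
(-1119 + K)/(R + (-1814 - 1*(-218))) = (-1119 - 6943/8)/(2112 + (-1814 - 1*(-218))) = -15895/(8*(2112 + (-1814 + 218))) = -15895/(8*(2112 - 1596)) = -15895/8/516 = -15895/8*1/516 = -15895/4128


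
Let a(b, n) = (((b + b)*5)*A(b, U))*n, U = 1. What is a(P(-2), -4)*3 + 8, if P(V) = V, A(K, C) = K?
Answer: -472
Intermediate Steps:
a(b, n) = 10*n*b² (a(b, n) = (((b + b)*5)*b)*n = (((2*b)*5)*b)*n = ((10*b)*b)*n = (10*b²)*n = 10*n*b²)
a(P(-2), -4)*3 + 8 = (10*(-4)*(-2)²)*3 + 8 = (10*(-4)*4)*3 + 8 = -160*3 + 8 = -480 + 8 = -472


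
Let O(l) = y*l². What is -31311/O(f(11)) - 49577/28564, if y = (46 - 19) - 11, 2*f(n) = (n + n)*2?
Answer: -319572923/55299904 ≈ -5.7789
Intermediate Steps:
f(n) = 2*n (f(n) = ((n + n)*2)/2 = ((2*n)*2)/2 = (4*n)/2 = 2*n)
y = 16 (y = 27 - 11 = 16)
O(l) = 16*l²
-31311/O(f(11)) - 49577/28564 = -31311/(16*(2*11)²) - 49577/28564 = -31311/(16*22²) - 49577*1/28564 = -31311/(16*484) - 49577/28564 = -31311/7744 - 49577/28564 = -319572923/55299904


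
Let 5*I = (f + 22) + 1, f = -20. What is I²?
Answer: 9/25 ≈ 0.36000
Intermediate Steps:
I = ⅗ (I = ((-20 + 22) + 1)/5 = (2 + 1)/5 = (⅕)*3 = ⅗ ≈ 0.60000)
I² = (⅗)² = 9/25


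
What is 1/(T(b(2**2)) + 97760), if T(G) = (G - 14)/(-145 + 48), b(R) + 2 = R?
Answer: 97/9482732 ≈ 1.0229e-5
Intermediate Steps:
b(R) = -2 + R
T(G) = 14/97 - G/97 (T(G) = (-14 + G)/(-97) = (-14 + G)*(-1/97) = 14/97 - G/97)
1/(T(b(2**2)) + 97760) = 1/((14/97 - (-2 + 2**2)/97) + 97760) = 1/((14/97 - (-2 + 4)/97) + 97760) = 1/((14/97 - 1/97*2) + 97760) = 1/((14/97 - 2/97) + 97760) = 1/(12/97 + 97760) = 1/(9482732/97) = 97/9482732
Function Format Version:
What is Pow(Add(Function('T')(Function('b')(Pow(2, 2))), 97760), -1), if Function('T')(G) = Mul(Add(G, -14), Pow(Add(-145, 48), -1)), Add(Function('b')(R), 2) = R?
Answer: Rational(97, 9482732) ≈ 1.0229e-5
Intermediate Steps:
Function('b')(R) = Add(-2, R)
Function('T')(G) = Add(Rational(14, 97), Mul(Rational(-1, 97), G)) (Function('T')(G) = Mul(Add(-14, G), Pow(-97, -1)) = Mul(Add(-14, G), Rational(-1, 97)) = Add(Rational(14, 97), Mul(Rational(-1, 97), G)))
Pow(Add(Function('T')(Function('b')(Pow(2, 2))), 97760), -1) = Pow(Add(Add(Rational(14, 97), Mul(Rational(-1, 97), Add(-2, Pow(2, 2)))), 97760), -1) = Pow(Add(Add(Rational(14, 97), Mul(Rational(-1, 97), Add(-2, 4))), 97760), -1) = Pow(Add(Add(Rational(14, 97), Mul(Rational(-1, 97), 2)), 97760), -1) = Pow(Add(Add(Rational(14, 97), Rational(-2, 97)), 97760), -1) = Pow(Add(Rational(12, 97), 97760), -1) = Pow(Rational(9482732, 97), -1) = Rational(97, 9482732)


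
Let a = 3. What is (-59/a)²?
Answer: 3481/9 ≈ 386.78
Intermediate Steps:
(-59/a)² = (-59/3)² = 3481/9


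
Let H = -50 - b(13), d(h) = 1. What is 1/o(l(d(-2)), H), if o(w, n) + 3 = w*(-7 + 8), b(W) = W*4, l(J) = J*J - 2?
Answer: -1/4 ≈ -0.25000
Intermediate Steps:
l(J) = -2 + J**2 (l(J) = J**2 - 2 = -2 + J**2)
b(W) = 4*W
H = -102 (H = -50 - 4*13 = -50 - 1*52 = -50 - 52 = -102)
o(w, n) = -3 + w (o(w, n) = -3 + w*(-7 + 8) = -3 + w*1 = -3 + w)
1/o(l(d(-2)), H) = 1/(-3 + (-2 + 1**2)) = 1/(-3 + (-2 + 1)) = 1/(-3 - 1) = 1/(-4) = -1/4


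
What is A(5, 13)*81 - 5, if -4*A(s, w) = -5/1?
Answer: 385/4 ≈ 96.250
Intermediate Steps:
A(s, w) = 5/4 (A(s, w) = -(-5)/(4*1) = -(-5)/4 = -1/4*(-5) = 5/4)
A(5, 13)*81 - 5 = (5/4)*81 - 5 = 405/4 - 5 = 385/4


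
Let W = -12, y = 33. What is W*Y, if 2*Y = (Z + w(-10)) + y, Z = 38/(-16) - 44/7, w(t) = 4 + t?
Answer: -3081/28 ≈ -110.04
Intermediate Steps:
Z = -485/56 (Z = 38*(-1/16) - 44*1/7 = -19/8 - 44/7 = -485/56 ≈ -8.6607)
Y = 1027/112 (Y = ((-485/56 + (4 - 10)) + 33)/2 = ((-485/56 - 6) + 33)/2 = (-821/56 + 33)/2 = (1/2)*(1027/56) = 1027/112 ≈ 9.1696)
W*Y = -12*1027/112 = -3081/28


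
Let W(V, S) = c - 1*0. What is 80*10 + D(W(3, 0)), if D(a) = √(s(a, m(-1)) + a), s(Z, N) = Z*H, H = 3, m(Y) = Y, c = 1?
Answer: 802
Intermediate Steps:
W(V, S) = 1 (W(V, S) = 1 - 1*0 = 1 + 0 = 1)
s(Z, N) = 3*Z (s(Z, N) = Z*3 = 3*Z)
D(a) = 2*√a (D(a) = √(3*a + a) = √(4*a) = 2*√a)
80*10 + D(W(3, 0)) = 80*10 + 2*√1 = 800 + 2*1 = 800 + 2 = 802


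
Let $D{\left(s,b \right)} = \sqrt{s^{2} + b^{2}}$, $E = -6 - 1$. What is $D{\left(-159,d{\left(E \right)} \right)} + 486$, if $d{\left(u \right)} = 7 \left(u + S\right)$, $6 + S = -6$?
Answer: $486 + \sqrt{42970} \approx 693.29$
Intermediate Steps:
$S = -12$ ($S = -6 - 6 = -12$)
$E = -7$ ($E = -6 - 1 = -7$)
$d{\left(u \right)} = -84 + 7 u$ ($d{\left(u \right)} = 7 \left(u - 12\right) = 7 \left(-12 + u\right) = -84 + 7 u$)
$D{\left(s,b \right)} = \sqrt{b^{2} + s^{2}}$
$D{\left(-159,d{\left(E \right)} \right)} + 486 = \sqrt{\left(-84 + 7 \left(-7\right)\right)^{2} + \left(-159\right)^{2}} + 486 = \sqrt{\left(-84 - 49\right)^{2} + 25281} + 486 = \sqrt{\left(-133\right)^{2} + 25281} + 486 = \sqrt{17689 + 25281} + 486 = \sqrt{42970} + 486 = 486 + \sqrt{42970}$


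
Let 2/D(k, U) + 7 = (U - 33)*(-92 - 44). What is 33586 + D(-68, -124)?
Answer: 716893172/21345 ≈ 33586.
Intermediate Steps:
D(k, U) = 2/(4481 - 136*U) (D(k, U) = 2/(-7 + (U - 33)*(-92 - 44)) = 2/(-7 + (-33 + U)*(-136)) = 2/(-7 + (4488 - 136*U)) = 2/(4481 - 136*U))
33586 + D(-68, -124) = 33586 - 2/(-4481 + 136*(-124)) = 33586 - 2/(-4481 - 16864) = 33586 - 2/(-21345) = 33586 - 2*(-1/21345) = 33586 + 2/21345 = 716893172/21345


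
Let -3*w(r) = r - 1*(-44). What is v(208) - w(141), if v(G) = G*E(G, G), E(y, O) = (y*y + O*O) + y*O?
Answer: 80990393/3 ≈ 2.6997e+7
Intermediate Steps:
E(y, O) = O² + y² + O*y (E(y, O) = (y² + O²) + O*y = (O² + y²) + O*y = O² + y² + O*y)
v(G) = 3*G³ (v(G) = G*(G² + G² + G*G) = G*(G² + G² + G²) = G*(3*G²) = 3*G³)
w(r) = -44/3 - r/3 (w(r) = -(r - 1*(-44))/3 = -(r + 44)/3 = -(44 + r)/3 = -44/3 - r/3)
v(208) - w(141) = 3*208³ - (-44/3 - ⅓*141) = 3*8998912 - (-44/3 - 47) = 26996736 - 1*(-185/3) = 26996736 + 185/3 = 80990393/3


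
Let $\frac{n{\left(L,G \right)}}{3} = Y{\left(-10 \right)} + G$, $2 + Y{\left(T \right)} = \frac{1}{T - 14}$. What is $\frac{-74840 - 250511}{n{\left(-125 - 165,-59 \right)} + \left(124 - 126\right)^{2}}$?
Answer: $\frac{2602808}{1433} \approx 1816.3$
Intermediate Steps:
$Y{\left(T \right)} = -2 + \frac{1}{-14 + T}$ ($Y{\left(T \right)} = -2 + \frac{1}{T - 14} = -2 + \frac{1}{-14 + T}$)
$n{\left(L,G \right)} = - \frac{49}{8} + 3 G$ ($n{\left(L,G \right)} = 3 \left(\frac{29 - -20}{-14 - 10} + G\right) = 3 \left(\frac{29 + 20}{-24} + G\right) = 3 \left(\left(- \frac{1}{24}\right) 49 + G\right) = 3 \left(- \frac{49}{24} + G\right) = - \frac{49}{8} + 3 G$)
$\frac{-74840 - 250511}{n{\left(-125 - 165,-59 \right)} + \left(124 - 126\right)^{2}} = \frac{-74840 - 250511}{\left(- \frac{49}{8} + 3 \left(-59\right)\right) + \left(124 - 126\right)^{2}} = - \frac{325351}{\left(- \frac{49}{8} - 177\right) + \left(-2\right)^{2}} = - \frac{325351}{- \frac{1465}{8} + 4} = - \frac{325351}{- \frac{1433}{8}} = \left(-325351\right) \left(- \frac{8}{1433}\right) = \frac{2602808}{1433}$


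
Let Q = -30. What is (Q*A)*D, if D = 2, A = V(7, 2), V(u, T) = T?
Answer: -120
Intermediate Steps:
A = 2
(Q*A)*D = -30*2*2 = -60*2 = -120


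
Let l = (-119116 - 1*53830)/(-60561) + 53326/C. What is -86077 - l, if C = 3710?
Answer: -1381697444744/16048665 ≈ -86094.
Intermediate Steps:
l = 276507539/16048665 (l = (-119116 - 1*53830)/(-60561) + 53326/3710 = (-119116 - 53830)*(-1/60561) + 53326*(1/3710) = -172946*(-1/60561) + 3809/265 = 172946/60561 + 3809/265 = 276507539/16048665 ≈ 17.229)
-86077 - l = -86077 - 1*276507539/16048665 = -86077 - 276507539/16048665 = -1381697444744/16048665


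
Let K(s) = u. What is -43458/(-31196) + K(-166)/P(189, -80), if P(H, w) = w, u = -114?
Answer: 879123/311960 ≈ 2.8181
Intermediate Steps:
K(s) = -114
-43458/(-31196) + K(-166)/P(189, -80) = -43458/(-31196) - 114/(-80) = -43458*(-1/31196) - 114*(-1/80) = 21729/15598 + 57/40 = 879123/311960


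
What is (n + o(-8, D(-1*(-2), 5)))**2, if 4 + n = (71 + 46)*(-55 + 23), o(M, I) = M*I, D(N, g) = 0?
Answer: 14047504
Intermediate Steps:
o(M, I) = I*M
n = -3748 (n = -4 + (71 + 46)*(-55 + 23) = -4 + 117*(-32) = -4 - 3744 = -3748)
(n + o(-8, D(-1*(-2), 5)))**2 = (-3748 + 0*(-8))**2 = (-3748 + 0)**2 = (-3748)**2 = 14047504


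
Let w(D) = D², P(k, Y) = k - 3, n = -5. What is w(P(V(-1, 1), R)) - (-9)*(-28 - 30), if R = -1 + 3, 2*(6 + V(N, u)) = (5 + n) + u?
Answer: -1799/4 ≈ -449.75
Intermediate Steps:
V(N, u) = -6 + u/2 (V(N, u) = -6 + ((5 - 5) + u)/2 = -6 + (0 + u)/2 = -6 + u/2)
R = 2
P(k, Y) = -3 + k
w(P(V(-1, 1), R)) - (-9)*(-28 - 30) = (-3 + (-6 + (½)*1))² - (-9)*(-28 - 30) = (-3 + (-6 + ½))² - (-9)*(-58) = (-3 - 11/2)² - 1*522 = (-17/2)² - 522 = 289/4 - 522 = -1799/4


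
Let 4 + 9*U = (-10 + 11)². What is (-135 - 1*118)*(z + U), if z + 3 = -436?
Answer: 333454/3 ≈ 1.1115e+5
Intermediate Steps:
z = -439 (z = -3 - 436 = -439)
U = -⅓ (U = -4/9 + (-10 + 11)²/9 = -4/9 + (⅑)*1² = -4/9 + (⅑)*1 = -4/9 + ⅑ = -⅓ ≈ -0.33333)
(-135 - 1*118)*(z + U) = (-135 - 1*118)*(-439 - ⅓) = (-135 - 118)*(-1318/3) = -253*(-1318/3) = 333454/3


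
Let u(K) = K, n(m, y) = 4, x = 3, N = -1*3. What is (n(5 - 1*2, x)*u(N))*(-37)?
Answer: 444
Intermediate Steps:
N = -3
(n(5 - 1*2, x)*u(N))*(-37) = (4*(-3))*(-37) = -12*(-37) = 444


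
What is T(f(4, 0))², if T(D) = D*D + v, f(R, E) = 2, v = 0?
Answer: 16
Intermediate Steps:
T(D) = D² (T(D) = D*D + 0 = D² + 0 = D²)
T(f(4, 0))² = (2²)² = 4² = 16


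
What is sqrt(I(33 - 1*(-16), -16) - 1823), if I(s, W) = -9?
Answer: 2*I*sqrt(458) ≈ 42.802*I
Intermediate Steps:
sqrt(I(33 - 1*(-16), -16) - 1823) = sqrt(-9 - 1823) = sqrt(-1832) = 2*I*sqrt(458)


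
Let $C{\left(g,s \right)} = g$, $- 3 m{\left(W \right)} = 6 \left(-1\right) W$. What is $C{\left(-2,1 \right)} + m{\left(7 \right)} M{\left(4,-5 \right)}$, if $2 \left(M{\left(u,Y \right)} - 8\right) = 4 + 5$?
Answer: $173$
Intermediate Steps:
$m{\left(W \right)} = 2 W$ ($m{\left(W \right)} = - \frac{6 \left(-1\right) W}{3} = - \frac{\left(-6\right) W}{3} = 2 W$)
$M{\left(u,Y \right)} = \frac{25}{2}$ ($M{\left(u,Y \right)} = 8 + \frac{4 + 5}{2} = 8 + \frac{1}{2} \cdot 9 = 8 + \frac{9}{2} = \frac{25}{2}$)
$C{\left(-2,1 \right)} + m{\left(7 \right)} M{\left(4,-5 \right)} = -2 + 2 \cdot 7 \cdot \frac{25}{2} = -2 + 14 \cdot \frac{25}{2} = -2 + 175 = 173$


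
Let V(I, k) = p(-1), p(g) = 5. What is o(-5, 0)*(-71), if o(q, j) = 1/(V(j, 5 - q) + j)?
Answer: -71/5 ≈ -14.200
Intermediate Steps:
V(I, k) = 5
o(q, j) = 1/(5 + j)
o(-5, 0)*(-71) = -71/(5 + 0) = -71/5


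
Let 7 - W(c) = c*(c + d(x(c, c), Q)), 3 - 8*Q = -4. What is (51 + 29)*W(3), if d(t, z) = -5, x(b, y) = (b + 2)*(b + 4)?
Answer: 1040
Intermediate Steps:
Q = 7/8 (Q = 3/8 - 1/8*(-4) = 3/8 + 1/2 = 7/8 ≈ 0.87500)
x(b, y) = (2 + b)*(4 + b)
W(c) = 7 - c*(-5 + c) (W(c) = 7 - c*(c - 5) = 7 - c*(-5 + c))
(51 + 29)*W(3) = (51 + 29)*(7 - 1*3**2 + 5*3) = 80*(7 - 1*9 + 15) = 80*(7 - 9 + 15) = 80*13 = 1040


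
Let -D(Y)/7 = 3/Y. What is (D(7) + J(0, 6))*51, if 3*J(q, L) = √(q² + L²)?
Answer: -51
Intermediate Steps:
D(Y) = -21/Y
J(q, L) = √(L² + q²)/3 (J(q, L) = √(q² + L²)/3 = √(L² + q²)/3)
(D(7) + J(0, 6))*51 = (-21/7 + √(6² + 0²)/3)*51 = (-21*⅐ + √(36 + 0)/3)*51 = (-3 + √36/3)*51 = (-3 + (⅓)*6)*51 = (-3 + 2)*51 = -1*51 = -51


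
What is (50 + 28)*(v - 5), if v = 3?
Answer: -156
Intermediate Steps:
(50 + 28)*(v - 5) = (50 + 28)*(3 - 5) = 78*(-2) = -156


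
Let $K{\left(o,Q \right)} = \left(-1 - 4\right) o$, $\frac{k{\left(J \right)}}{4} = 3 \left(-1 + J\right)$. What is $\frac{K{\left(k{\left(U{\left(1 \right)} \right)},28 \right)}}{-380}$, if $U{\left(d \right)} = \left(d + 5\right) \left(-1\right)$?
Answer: $- \frac{21}{19} \approx -1.1053$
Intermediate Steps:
$U{\left(d \right)} = -5 - d$ ($U{\left(d \right)} = \left(5 + d\right) \left(-1\right) = -5 - d$)
$k{\left(J \right)} = -12 + 12 J$ ($k{\left(J \right)} = 4 \cdot 3 \left(-1 + J\right) = 4 \left(-3 + 3 J\right) = -12 + 12 J$)
$K{\left(o,Q \right)} = - 5 o$
$\frac{K{\left(k{\left(U{\left(1 \right)} \right)},28 \right)}}{-380} = \frac{\left(-5\right) \left(-12 + 12 \left(-5 - 1\right)\right)}{-380} = - 5 \left(-12 + 12 \left(-5 - 1\right)\right) \left(- \frac{1}{380}\right) = - 5 \left(-12 + 12 \left(-6\right)\right) \left(- \frac{1}{380}\right) = - 5 \left(-12 - 72\right) \left(- \frac{1}{380}\right) = \left(-5\right) \left(-84\right) \left(- \frac{1}{380}\right) = 420 \left(- \frac{1}{380}\right) = - \frac{21}{19}$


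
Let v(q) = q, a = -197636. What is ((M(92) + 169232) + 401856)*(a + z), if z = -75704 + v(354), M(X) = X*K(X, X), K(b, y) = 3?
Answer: -155974372904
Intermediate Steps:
M(X) = 3*X (M(X) = X*3 = 3*X)
z = -75350 (z = -75704 + 354 = -75350)
((M(92) + 169232) + 401856)*(a + z) = ((3*92 + 169232) + 401856)*(-197636 - 75350) = ((276 + 169232) + 401856)*(-272986) = (169508 + 401856)*(-272986) = 571364*(-272986) = -155974372904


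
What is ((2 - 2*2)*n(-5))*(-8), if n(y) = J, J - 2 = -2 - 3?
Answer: -48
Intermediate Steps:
J = -3 (J = 2 + (-2 - 3) = 2 - 5 = -3)
n(y) = -3
((2 - 2*2)*n(-5))*(-8) = ((2 - 2*2)*(-3))*(-8) = ((2 - 4)*(-3))*(-8) = -2*(-3)*(-8) = 6*(-8) = -48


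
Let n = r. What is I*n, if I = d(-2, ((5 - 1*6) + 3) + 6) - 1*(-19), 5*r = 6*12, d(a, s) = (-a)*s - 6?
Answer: 2088/5 ≈ 417.60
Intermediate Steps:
d(a, s) = -6 - a*s (d(a, s) = -a*s - 6 = -6 - a*s)
r = 72/5 (r = (6*12)/5 = (1/5)*72 = 72/5 ≈ 14.400)
n = 72/5 ≈ 14.400
I = 29 (I = (-6 - 1*(-2)*(((5 - 1*6) + 3) + 6)) - 1*(-19) = (-6 - 1*(-2)*(((5 - 6) + 3) + 6)) + 19 = (-6 - 1*(-2)*((-1 + 3) + 6)) + 19 = (-6 - 1*(-2)*(2 + 6)) + 19 = (-6 - 1*(-2)*8) + 19 = (-6 + 16) + 19 = 10 + 19 = 29)
I*n = 29*(72/5) = 2088/5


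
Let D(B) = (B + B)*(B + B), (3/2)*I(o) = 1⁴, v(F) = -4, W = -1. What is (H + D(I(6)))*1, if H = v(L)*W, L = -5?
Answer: 52/9 ≈ 5.7778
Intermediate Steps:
I(o) = ⅔ (I(o) = (⅔)*1⁴ = (⅔)*1 = ⅔)
D(B) = 4*B² (D(B) = (2*B)*(2*B) = 4*B²)
H = 4 (H = -4*(-1) = 4)
(H + D(I(6)))*1 = (4 + 4*(⅔)²)*1 = (4 + 4*(4/9))*1 = (4 + 16/9)*1 = (52/9)*1 = 52/9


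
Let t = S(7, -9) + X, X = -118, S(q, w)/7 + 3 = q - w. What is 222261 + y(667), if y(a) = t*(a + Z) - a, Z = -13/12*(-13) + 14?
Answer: 811307/4 ≈ 2.0283e+5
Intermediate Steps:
S(q, w) = -21 - 7*w + 7*q (S(q, w) = -21 + 7*(q - w) = -21 + (-7*w + 7*q) = -21 - 7*w + 7*q)
Z = 337/12 (Z = -13*1/12*(-13) + 14 = -13/12*(-13) + 14 = 169/12 + 14 = 337/12 ≈ 28.083)
t = -27 (t = (-21 - 7*(-9) + 7*7) - 118 = (-21 + 63 + 49) - 118 = 91 - 118 = -27)
y(a) = -3033/4 - 28*a (y(a) = -27*(a + 337/12) - a = -27*(337/12 + a) - a = (-3033/4 - 27*a) - a = -3033/4 - 28*a)
222261 + y(667) = 222261 + (-3033/4 - 28*667) = 222261 + (-3033/4 - 18676) = 222261 - 77737/4 = 811307/4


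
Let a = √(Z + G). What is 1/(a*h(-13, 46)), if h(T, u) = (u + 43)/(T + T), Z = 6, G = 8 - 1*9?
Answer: -26*√5/445 ≈ -0.13065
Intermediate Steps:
G = -1 (G = 8 - 9 = -1)
h(T, u) = (43 + u)/(2*T) (h(T, u) = (43 + u)/((2*T)) = (43 + u)*(1/(2*T)) = (43 + u)/(2*T))
a = √5 (a = √(6 - 1) = √5 ≈ 2.2361)
1/(a*h(-13, 46)) = 1/(√5*((½)*(43 + 46)/(-13))) = 1/(√5*((½)*(-1/13)*89)) = 1/(√5*(-89/26)) = 1/(-89*√5/26) = -26*√5/445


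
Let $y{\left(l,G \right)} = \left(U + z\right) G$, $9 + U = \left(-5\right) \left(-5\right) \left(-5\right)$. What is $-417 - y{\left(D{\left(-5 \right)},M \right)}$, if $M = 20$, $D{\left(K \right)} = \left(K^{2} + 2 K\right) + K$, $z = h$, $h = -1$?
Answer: $2283$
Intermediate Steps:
$U = -134$ ($U = -9 + \left(-5\right) \left(-5\right) \left(-5\right) = -9 + 25 \left(-5\right) = -9 - 125 = -134$)
$z = -1$
$D{\left(K \right)} = K^{2} + 3 K$
$y{\left(l,G \right)} = - 135 G$ ($y{\left(l,G \right)} = \left(-134 - 1\right) G = - 135 G$)
$-417 - y{\left(D{\left(-5 \right)},M \right)} = -417 - \left(-135\right) 20 = -417 - -2700 = -417 + 2700 = 2283$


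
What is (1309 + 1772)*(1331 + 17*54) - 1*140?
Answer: 6929029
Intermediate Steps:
(1309 + 1772)*(1331 + 17*54) - 1*140 = 3081*(1331 + 918) - 140 = 3081*2249 - 140 = 6929169 - 140 = 6929029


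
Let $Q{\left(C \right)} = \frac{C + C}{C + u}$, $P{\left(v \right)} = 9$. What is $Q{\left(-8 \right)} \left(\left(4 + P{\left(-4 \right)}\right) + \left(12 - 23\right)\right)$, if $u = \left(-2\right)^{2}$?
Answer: $8$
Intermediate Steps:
$u = 4$
$Q{\left(C \right)} = \frac{2 C}{4 + C}$ ($Q{\left(C \right)} = \frac{C + C}{C + 4} = \frac{2 C}{4 + C}$)
$Q{\left(-8 \right)} \left(\left(4 + P{\left(-4 \right)}\right) + \left(12 - 23\right)\right) = 2 \left(-8\right) \frac{1}{4 - 8} \left(\left(4 + 9\right) + \left(12 - 23\right)\right) = 2 \left(-8\right) \frac{1}{-4} \left(13 - 11\right) = 2 \left(-8\right) \left(- \frac{1}{4}\right) 2 = 4 \cdot 2 = 8$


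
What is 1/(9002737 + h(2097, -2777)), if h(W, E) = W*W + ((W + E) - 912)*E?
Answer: 1/17821130 ≈ 5.6113e-8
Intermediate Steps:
h(W, E) = W² + E*(-912 + E + W) (h(W, E) = W² + ((E + W) - 912)*E = W² + (-912 + E + W)*E = W² + E*(-912 + E + W))
1/(9002737 + h(2097, -2777)) = 1/(9002737 + ((-2777)² + 2097² - 912*(-2777) - 2777*2097)) = 1/(9002737 + (7711729 + 4397409 + 2532624 - 5823369)) = 1/(9002737 + 8818393) = 1/17821130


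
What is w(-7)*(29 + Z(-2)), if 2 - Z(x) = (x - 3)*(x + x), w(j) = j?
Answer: -77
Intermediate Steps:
Z(x) = 2 - 2*x*(-3 + x) (Z(x) = 2 - (x - 3)*(x + x) = 2 - (-3 + x)*2*x = 2 - 2*x*(-3 + x))
w(-7)*(29 + Z(-2)) = -7*(29 + (2 - 2*(-2)² + 6*(-2))) = -7*(29 + (2 - 2*4 - 12)) = -7*(29 + (2 - 8 - 12)) = -7*(29 - 18) = -7*11 = -77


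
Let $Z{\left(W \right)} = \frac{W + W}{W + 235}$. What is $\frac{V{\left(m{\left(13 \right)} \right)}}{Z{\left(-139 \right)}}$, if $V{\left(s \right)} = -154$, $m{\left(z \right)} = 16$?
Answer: $\frac{7392}{139} \approx 53.18$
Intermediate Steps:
$Z{\left(W \right)} = \frac{2 W}{235 + W}$
$\frac{V{\left(m{\left(13 \right)} \right)}}{Z{\left(-139 \right)}} = - \frac{154}{2 \left(-139\right) \frac{1}{235 - 139}} = - \frac{154}{2 \left(-139\right) \frac{1}{96}} = - \frac{154}{- \frac{139}{48}} = \left(-154\right) \left(- \frac{48}{139}\right) = \frac{7392}{139}$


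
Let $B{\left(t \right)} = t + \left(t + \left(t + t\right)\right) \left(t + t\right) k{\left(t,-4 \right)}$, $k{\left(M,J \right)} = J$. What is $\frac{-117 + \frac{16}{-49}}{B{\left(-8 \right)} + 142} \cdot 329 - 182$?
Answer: $- \frac{1515945}{9814} \approx -154.47$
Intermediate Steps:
$B{\left(t \right)} = t - 24 t^{2}$ ($B{\left(t \right)} = t + \left(t + \left(t + t\right)\right) \left(t + t\right) \left(-4\right) = t + \left(t + 2 t\right) 2 t \left(-4\right) = t + 3 t 2 t \left(-4\right) = t + 6 t^{2} \left(-4\right) = t - 24 t^{2}$)
$\frac{-117 + \frac{16}{-49}}{B{\left(-8 \right)} + 142} \cdot 329 - 182 = \frac{-117 + \frac{16}{-49}}{- 8 \left(1 - -192\right) + 142} \cdot 329 - 182 = \frac{-117 + 16 \left(- \frac{1}{49}\right)}{- 8 \left(1 + 192\right) + 142} \cdot 329 - 182 = \frac{-117 - \frac{16}{49}}{\left(-8\right) 193 + 142} \cdot 329 - 182 = - \frac{5749}{49 \left(-1544 + 142\right)} 329 - 182 = - \frac{5749}{49 \left(-1402\right)} 329 - 182 = \left(- \frac{5749}{49}\right) \left(- \frac{1}{1402}\right) 329 - 182 = \frac{5749}{68698} \cdot 329 - 182 = \frac{270203}{9814} - 182 = - \frac{1515945}{9814}$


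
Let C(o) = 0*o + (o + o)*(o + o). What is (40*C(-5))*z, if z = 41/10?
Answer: 16400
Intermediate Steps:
z = 41/10 (z = 41*(1/10) = 41/10 ≈ 4.1000)
C(o) = 4*o**2 (C(o) = 0 + (2*o)*(2*o) = 0 + 4*o**2 = 4*o**2)
(40*C(-5))*z = (40*(4*(-5)**2))*(41/10) = (40*(4*25))*(41/10) = (40*100)*(41/10) = 4000*(41/10) = 16400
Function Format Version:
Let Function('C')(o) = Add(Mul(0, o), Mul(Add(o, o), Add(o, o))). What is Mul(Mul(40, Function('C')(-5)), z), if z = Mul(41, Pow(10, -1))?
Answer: 16400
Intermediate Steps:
z = Rational(41, 10) (z = Mul(41, Rational(1, 10)) = Rational(41, 10) ≈ 4.1000)
Function('C')(o) = Mul(4, Pow(o, 2)) (Function('C')(o) = Add(0, Mul(Mul(2, o), Mul(2, o))) = Add(0, Mul(4, Pow(o, 2))) = Mul(4, Pow(o, 2)))
Mul(Mul(40, Function('C')(-5)), z) = Mul(Mul(40, Mul(4, Pow(-5, 2))), Rational(41, 10)) = Mul(Mul(40, Mul(4, 25)), Rational(41, 10)) = Mul(Mul(40, 100), Rational(41, 10)) = Mul(4000, Rational(41, 10)) = 16400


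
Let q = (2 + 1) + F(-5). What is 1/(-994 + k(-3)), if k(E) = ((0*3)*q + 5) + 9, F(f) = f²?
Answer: -1/980 ≈ -0.0010204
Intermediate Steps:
q = 28 (q = (2 + 1) + (-5)² = 3 + 25 = 28)
k(E) = 14 (k(E) = ((0*3)*28 + 5) + 9 = (0*28 + 5) + 9 = (0 + 5) + 9 = 5 + 9 = 14)
1/(-994 + k(-3)) = 1/(-994 + 14) = 1/(-980) = -1/980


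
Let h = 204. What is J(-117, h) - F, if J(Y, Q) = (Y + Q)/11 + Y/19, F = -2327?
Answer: 486709/209 ≈ 2328.8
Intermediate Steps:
J(Y, Q) = Q/11 + 30*Y/209 (J(Y, Q) = (Q + Y)*(1/11) + Y*(1/19) = (Q/11 + Y/11) + Y/19 = Q/11 + 30*Y/209)
J(-117, h) - F = ((1/11)*204 + (30/209)*(-117)) - 1*(-2327) = (204/11 - 3510/209) + 2327 = 366/209 + 2327 = 486709/209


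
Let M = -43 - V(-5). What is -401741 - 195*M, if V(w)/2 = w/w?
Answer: -392966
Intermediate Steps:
V(w) = 2 (V(w) = 2*(w/w) = 2*1 = 2)
M = -45 (M = -43 - 1*2 = -43 - 2 = -45)
-401741 - 195*M = -401741 - 195*(-45) = -401741 + 8775 = -392966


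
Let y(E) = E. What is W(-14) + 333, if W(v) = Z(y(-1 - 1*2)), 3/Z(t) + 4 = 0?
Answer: 1329/4 ≈ 332.25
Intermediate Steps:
Z(t) = -¾ (Z(t) = 3/(-4 + 0) = 3/(-4) = 3*(-¼) = -¾)
W(v) = -¾
W(-14) + 333 = -¾ + 333 = 1329/4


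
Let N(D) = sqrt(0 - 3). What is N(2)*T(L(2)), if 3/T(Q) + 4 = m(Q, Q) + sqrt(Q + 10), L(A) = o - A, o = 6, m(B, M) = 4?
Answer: 3*I*sqrt(42)/14 ≈ 1.3887*I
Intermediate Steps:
N(D) = I*sqrt(3) (N(D) = sqrt(-3) = I*sqrt(3))
L(A) = 6 - A
T(Q) = 3/sqrt(10 + Q) (T(Q) = 3/(-4 + (4 + sqrt(Q + 10))) = 3/(-4 + (4 + sqrt(10 + Q))) = 3/(sqrt(10 + Q)) = 3/sqrt(10 + Q))
N(2)*T(L(2)) = (I*sqrt(3))*(3/sqrt(10 + (6 - 1*2))) = (I*sqrt(3))*(3/sqrt(10 + (6 - 2))) = (I*sqrt(3))*(3/sqrt(10 + 4)) = (I*sqrt(3))*(3/sqrt(14)) = (I*sqrt(3))*(3*(sqrt(14)/14)) = (I*sqrt(3))*(3*sqrt(14)/14) = 3*I*sqrt(42)/14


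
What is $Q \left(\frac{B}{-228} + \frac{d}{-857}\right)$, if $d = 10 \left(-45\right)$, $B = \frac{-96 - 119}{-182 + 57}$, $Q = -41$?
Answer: $- \frac{103654109}{4884900} \approx -21.219$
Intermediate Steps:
$B = \frac{43}{25}$ ($B = - \frac{215}{-125} = \left(-215\right) \left(- \frac{1}{125}\right) = \frac{43}{25} \approx 1.72$)
$d = -450$
$Q \left(\frac{B}{-228} + \frac{d}{-857}\right) = - 41 \left(\frac{43}{25 \left(-228\right)} - \frac{450}{-857}\right) = - 41 \left(\frac{43}{25} \left(- \frac{1}{228}\right) - - \frac{450}{857}\right) = - 41 \left(- \frac{43}{5700} + \frac{450}{857}\right) = \left(-41\right) \frac{2528149}{4884900} = - \frac{103654109}{4884900}$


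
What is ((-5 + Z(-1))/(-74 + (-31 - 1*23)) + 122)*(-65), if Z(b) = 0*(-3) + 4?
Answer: -1015105/128 ≈ -7930.5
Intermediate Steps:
Z(b) = 4 (Z(b) = 0 + 4 = 4)
((-5 + Z(-1))/(-74 + (-31 - 1*23)) + 122)*(-65) = ((-5 + 4)/(-74 + (-31 - 1*23)) + 122)*(-65) = (-1/(-74 + (-31 - 23)) + 122)*(-65) = (-1/(-74 - 54) + 122)*(-65) = (-1/(-128) + 122)*(-65) = (-1*(-1/128) + 122)*(-65) = (1/128 + 122)*(-65) = (15617/128)*(-65) = -1015105/128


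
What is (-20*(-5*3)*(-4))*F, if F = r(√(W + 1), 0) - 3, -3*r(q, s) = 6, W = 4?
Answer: 6000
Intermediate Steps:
r(q, s) = -2 (r(q, s) = -⅓*6 = -2)
F = -5 (F = -2 - 3 = -5)
(-20*(-5*3)*(-4))*F = -20*(-5*3)*(-4)*(-5) = -(-300)*(-4)*(-5) = -20*60*(-5) = -1200*(-5) = 6000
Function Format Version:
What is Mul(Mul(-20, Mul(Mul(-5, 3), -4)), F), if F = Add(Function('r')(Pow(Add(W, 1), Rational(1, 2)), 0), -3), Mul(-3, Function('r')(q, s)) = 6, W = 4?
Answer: 6000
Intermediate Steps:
Function('r')(q, s) = -2 (Function('r')(q, s) = Mul(Rational(-1, 3), 6) = -2)
F = -5 (F = Add(-2, -3) = -5)
Mul(Mul(-20, Mul(Mul(-5, 3), -4)), F) = Mul(Mul(-20, Mul(Mul(-5, 3), -4)), -5) = Mul(Mul(-20, Mul(-15, -4)), -5) = Mul(Mul(-20, 60), -5) = Mul(-1200, -5) = 6000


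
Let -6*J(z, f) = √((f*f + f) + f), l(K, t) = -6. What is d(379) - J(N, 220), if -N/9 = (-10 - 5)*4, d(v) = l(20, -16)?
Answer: -6 + √12210/3 ≈ 30.833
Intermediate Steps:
d(v) = -6
N = 540 (N = -9*(-10 - 5)*4 = -(-135)*4 = -9*(-60) = 540)
J(z, f) = -√(f² + 2*f)/6 (J(z, f) = -√((f*f + f) + f)/6 = -√((f² + f) + f)/6 = -√((f + f²) + f)/6 = -√(f² + 2*f)/6)
d(379) - J(N, 220) = -6 - (-1)*√(220*(2 + 220))/6 = -6 - (-1)*√(220*222)/6 = -6 - (-1)*√48840/6 = -6 - (-1)*2*√12210/6 = -6 - (-1)*√12210/3 = -6 + √12210/3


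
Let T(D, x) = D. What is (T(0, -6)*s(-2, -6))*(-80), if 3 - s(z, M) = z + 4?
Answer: 0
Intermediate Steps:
s(z, M) = -1 - z (s(z, M) = 3 - (z + 4) = 3 - (4 + z) = 3 + (-4 - z) = -1 - z)
(T(0, -6)*s(-2, -6))*(-80) = (0*(-1 - 1*(-2)))*(-80) = (0*(-1 + 2))*(-80) = (0*1)*(-80) = 0*(-80) = 0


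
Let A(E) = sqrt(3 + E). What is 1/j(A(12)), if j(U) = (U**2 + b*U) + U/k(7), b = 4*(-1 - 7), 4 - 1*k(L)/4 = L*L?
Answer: -32400/32703121 - 69132*sqrt(15)/32703121 ≈ -0.0091779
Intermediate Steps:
k(L) = 16 - 4*L**2 (k(L) = 16 - 4*L*L = 16 - 4*L**2)
b = -32 (b = 4*(-8) = -32)
j(U) = U**2 - 5761*U/180 (j(U) = (U**2 - 32*U) + U/(16 - 4*7**2) = (U**2 - 32*U) + U/(16 - 4*49) = (U**2 - 32*U) + U/(16 - 196) = (U**2 - 32*U) + U/(-180) = (U**2 - 32*U) + U*(-1/180) = (U**2 - 32*U) - U/180 = U**2 - 5761*U/180)
1/j(A(12)) = 1/(sqrt(3 + 12)*(-5761 + 180*sqrt(3 + 12))/180) = 1/(sqrt(15)*(-5761 + 180*sqrt(15))/180) = 12*sqrt(15)/(-5761 + 180*sqrt(15))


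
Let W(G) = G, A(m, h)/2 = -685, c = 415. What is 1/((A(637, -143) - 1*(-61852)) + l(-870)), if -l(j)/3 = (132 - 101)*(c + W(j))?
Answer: 1/102797 ≈ 9.7279e-6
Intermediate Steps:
A(m, h) = -1370 (A(m, h) = 2*(-685) = -1370)
l(j) = -38595 - 93*j (l(j) = -3*(132 - 101)*(415 + j) = -93*(415 + j) = -3*(12865 + 31*j) = -38595 - 93*j)
1/((A(637, -143) - 1*(-61852)) + l(-870)) = 1/((-1370 - 1*(-61852)) + (-38595 - 93*(-870))) = 1/((-1370 + 61852) + (-38595 + 80910)) = 1/(60482 + 42315) = 1/102797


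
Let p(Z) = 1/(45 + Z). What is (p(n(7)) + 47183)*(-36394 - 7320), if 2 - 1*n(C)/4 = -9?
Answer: -183567675632/89 ≈ -2.0626e+9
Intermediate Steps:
n(C) = 44 (n(C) = 8 - 4*(-9) = 8 + 36 = 44)
(p(n(7)) + 47183)*(-36394 - 7320) = (1/(45 + 44) + 47183)*(-36394 - 7320) = (1/89 + 47183)*(-43714) = (4199288/89)*(-43714) = -183567675632/89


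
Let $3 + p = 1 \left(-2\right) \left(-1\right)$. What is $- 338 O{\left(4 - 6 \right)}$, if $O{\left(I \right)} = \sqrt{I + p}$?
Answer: $- 338 i \sqrt{3} \approx - 585.43 i$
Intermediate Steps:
$p = -1$ ($p = -3 + 1 \left(-2\right) \left(-1\right) = -3 - -2 = -3 + 2 = -1$)
$O{\left(I \right)} = \sqrt{-1 + I}$ ($O{\left(I \right)} = \sqrt{I - 1} = \sqrt{-1 + I}$)
$- 338 O{\left(4 - 6 \right)} = - 338 \sqrt{-1 + \left(4 - 6\right)} = - 338 \sqrt{-1 - 2} = - 338 \sqrt{-3} = - 338 i \sqrt{3}$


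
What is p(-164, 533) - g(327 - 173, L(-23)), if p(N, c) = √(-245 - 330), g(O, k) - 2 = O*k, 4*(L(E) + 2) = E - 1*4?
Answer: 2691/2 + 5*I*√23 ≈ 1345.5 + 23.979*I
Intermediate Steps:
L(E) = -3 + E/4 (L(E) = -2 + (E - 1*4)/4 = -2 + (E - 4)/4 = -2 + (-4 + E)/4 = -2 + (-1 + E/4) = -3 + E/4)
g(O, k) = 2 + O*k
p(N, c) = 5*I*√23 (p(N, c) = √(-575) = 5*I*√23)
p(-164, 533) - g(327 - 173, L(-23)) = 5*I*√23 - (2 + (327 - 173)*(-3 + (¼)*(-23))) = 5*I*√23 - (2 + 154*(-3 - 23/4)) = 5*I*√23 - (2 + 154*(-35/4)) = 5*I*√23 - (2 - 2695/2) = 5*I*√23 - 1*(-2691/2) = 5*I*√23 + 2691/2 = 2691/2 + 5*I*√23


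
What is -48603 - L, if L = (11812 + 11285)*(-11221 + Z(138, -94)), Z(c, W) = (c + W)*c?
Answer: 118877850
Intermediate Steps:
Z(c, W) = c*(W + c) (Z(c, W) = (W + c)*c = c*(W + c))
L = -118926453 (L = (11812 + 11285)*(-11221 + 138*(-94 + 138)) = 23097*(-11221 + 138*44) = 23097*(-11221 + 6072) = 23097*(-5149) = -118926453)
-48603 - L = -48603 - 1*(-118926453) = -48603 + 118926453 = 118877850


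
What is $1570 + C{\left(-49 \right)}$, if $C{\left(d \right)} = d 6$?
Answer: $1276$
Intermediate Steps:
$C{\left(d \right)} = 6 d$
$1570 + C{\left(-49 \right)} = 1570 + 6 \left(-49\right) = 1570 - 294 = 1276$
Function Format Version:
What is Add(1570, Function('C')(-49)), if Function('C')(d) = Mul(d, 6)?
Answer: 1276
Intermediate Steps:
Function('C')(d) = Mul(6, d)
Add(1570, Function('C')(-49)) = Add(1570, Mul(6, -49)) = Add(1570, -294) = 1276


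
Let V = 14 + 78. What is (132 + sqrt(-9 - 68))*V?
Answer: 12144 + 92*I*sqrt(77) ≈ 12144.0 + 807.3*I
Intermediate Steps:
V = 92
(132 + sqrt(-9 - 68))*V = (132 + sqrt(-9 - 68))*92 = (132 + sqrt(-77))*92 = (132 + I*sqrt(77))*92 = 12144 + 92*I*sqrt(77)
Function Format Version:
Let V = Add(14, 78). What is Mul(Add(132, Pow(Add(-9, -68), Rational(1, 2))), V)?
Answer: Add(12144, Mul(92, I, Pow(77, Rational(1, 2)))) ≈ Add(12144., Mul(807.30, I))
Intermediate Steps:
V = 92
Mul(Add(132, Pow(Add(-9, -68), Rational(1, 2))), V) = Mul(Add(132, Pow(Add(-9, -68), Rational(1, 2))), 92) = Mul(Add(132, Pow(-77, Rational(1, 2))), 92) = Mul(Add(132, Mul(I, Pow(77, Rational(1, 2)))), 92) = Add(12144, Mul(92, I, Pow(77, Rational(1, 2))))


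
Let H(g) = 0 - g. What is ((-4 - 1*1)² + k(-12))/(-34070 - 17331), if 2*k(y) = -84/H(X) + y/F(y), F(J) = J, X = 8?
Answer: -123/205604 ≈ -0.00059824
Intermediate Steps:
H(g) = -g
k(y) = 23/4 (k(y) = (-84/((-1*8)) + y/y)/2 = (-84/(-8) + 1)/2 = (-84*(-⅛) + 1)/2 = (21/2 + 1)/2 = (½)*(23/2) = 23/4)
((-4 - 1*1)² + k(-12))/(-34070 - 17331) = ((-4 - 1*1)² + 23/4)/(-34070 - 17331) = ((-4 - 1)² + 23/4)/(-51401) = ((-5)² + 23/4)*(-1/51401) = (25 + 23/4)*(-1/51401) = (123/4)*(-1/51401) = -123/205604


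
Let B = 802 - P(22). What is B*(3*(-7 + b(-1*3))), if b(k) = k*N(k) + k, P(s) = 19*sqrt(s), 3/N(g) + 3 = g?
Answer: -20451 + 969*sqrt(22)/2 ≈ -18179.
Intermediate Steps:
N(g) = 3/(-3 + g)
b(k) = k + 3*k/(-3 + k) (b(k) = k*(3/(-3 + k)) + k = 3*k/(-3 + k) + k = k + 3*k/(-3 + k))
B = 802 - 19*sqrt(22) ≈ 712.88
B*(3*(-7 + b(-1*3))) = (802 - 19*sqrt(22))*(3*(-7 + (-1*3)**2/(-3 - 1*3))) = (802 - 19*sqrt(22))*(3*(-7 + (-3)**2/(-3 - 3))) = (802 - 19*sqrt(22))*(3*(-7 + 9/(-6))) = (802 - 19*sqrt(22))*(3*(-7 + 9*(-1/6))) = (802 - 19*sqrt(22))*(3*(-7 - 3/2)) = (802 - 19*sqrt(22))*(3*(-17/2)) = (802 - 19*sqrt(22))*(-51/2) = -20451 + 969*sqrt(22)/2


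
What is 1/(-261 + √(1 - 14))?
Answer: -261/68134 - I*√13/68134 ≈ -0.0038307 - 5.2919e-5*I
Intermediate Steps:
1/(-261 + √(1 - 14)) = 1/(-261 + √(-13)) = 1/(-261 + I*√13)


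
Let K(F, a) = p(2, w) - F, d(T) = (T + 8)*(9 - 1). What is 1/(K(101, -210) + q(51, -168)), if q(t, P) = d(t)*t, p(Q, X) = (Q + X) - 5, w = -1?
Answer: 1/23967 ≈ 4.1724e-5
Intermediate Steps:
d(T) = 64 + 8*T (d(T) = (8 + T)*8 = 64 + 8*T)
p(Q, X) = -5 + Q + X
q(t, P) = t*(64 + 8*t) (q(t, P) = (64 + 8*t)*t = t*(64 + 8*t))
K(F, a) = -4 - F (K(F, a) = (-5 + 2 - 1) - F = -4 - F)
1/(K(101, -210) + q(51, -168)) = 1/((-4 - 1*101) + 8*51*(8 + 51)) = 1/((-4 - 101) + 8*51*59) = 1/(-105 + 24072) = 1/23967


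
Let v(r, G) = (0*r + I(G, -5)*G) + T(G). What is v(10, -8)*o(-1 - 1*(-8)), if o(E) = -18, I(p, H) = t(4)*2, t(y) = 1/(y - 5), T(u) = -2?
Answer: -252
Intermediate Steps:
t(y) = 1/(-5 + y)
I(p, H) = -2 (I(p, H) = 2/(-5 + 4) = 2/(-1) = -1*2 = -2)
v(r, G) = -2 - 2*G (v(r, G) = (0*r - 2*G) - 2 = (0 - 2*G) - 2 = -2*G - 2 = -2 - 2*G)
v(10, -8)*o(-1 - 1*(-8)) = (-2 - 2*(-8))*(-18) = (-2 + 16)*(-18) = 14*(-18) = -252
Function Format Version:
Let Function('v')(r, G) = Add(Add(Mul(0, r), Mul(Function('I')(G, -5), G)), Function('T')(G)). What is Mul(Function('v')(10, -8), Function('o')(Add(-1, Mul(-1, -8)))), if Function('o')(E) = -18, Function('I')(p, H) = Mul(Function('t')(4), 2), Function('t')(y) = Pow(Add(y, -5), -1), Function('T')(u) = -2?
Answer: -252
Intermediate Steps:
Function('t')(y) = Pow(Add(-5, y), -1)
Function('I')(p, H) = -2 (Function('I')(p, H) = Mul(Pow(Add(-5, 4), -1), 2) = Mul(Pow(-1, -1), 2) = Mul(-1, 2) = -2)
Function('v')(r, G) = Add(-2, Mul(-2, G)) (Function('v')(r, G) = Add(Add(Mul(0, r), Mul(-2, G)), -2) = Add(Add(0, Mul(-2, G)), -2) = Add(Mul(-2, G), -2) = Add(-2, Mul(-2, G)))
Mul(Function('v')(10, -8), Function('o')(Add(-1, Mul(-1, -8)))) = Mul(Add(-2, Mul(-2, -8)), -18) = Mul(Add(-2, 16), -18) = Mul(14, -18) = -252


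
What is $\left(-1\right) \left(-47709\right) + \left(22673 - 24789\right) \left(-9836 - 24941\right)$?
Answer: $73635841$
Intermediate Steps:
$\left(-1\right) \left(-47709\right) + \left(22673 - 24789\right) \left(-9836 - 24941\right) = 47709 - -73588132 = 47709 + 73588132 = 73635841$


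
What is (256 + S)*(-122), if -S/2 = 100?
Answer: -6832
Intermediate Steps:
S = -200 (S = -2*100 = -200)
(256 + S)*(-122) = (256 - 200)*(-122) = 56*(-122) = -6832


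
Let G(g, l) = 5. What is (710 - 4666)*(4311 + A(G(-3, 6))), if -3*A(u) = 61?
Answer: -50921632/3 ≈ -1.6974e+7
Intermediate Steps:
A(u) = -61/3 (A(u) = -1/3*61 = -61/3)
(710 - 4666)*(4311 + A(G(-3, 6))) = (710 - 4666)*(4311 - 61/3) = -3956*12872/3 = -50921632/3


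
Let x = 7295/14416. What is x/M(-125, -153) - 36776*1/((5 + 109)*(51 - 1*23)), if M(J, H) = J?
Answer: -1657340941/143799600 ≈ -11.525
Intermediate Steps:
x = 7295/14416 (x = 7295*(1/14416) = 7295/14416 ≈ 0.50603)
x/M(-125, -153) - 36776*1/((5 + 109)*(51 - 1*23)) = (7295/14416)/(-125) - 36776*1/((5 + 109)*(51 - 1*23)) = (7295/14416)*(-1/125) - 36776*1/(114*(51 - 23)) = -1459/360400 - 36776/(28*114) = -1459/360400 - 36776/3192 = -1459/360400 - 36776*1/3192 = -1459/360400 - 4597/399 = -1657340941/143799600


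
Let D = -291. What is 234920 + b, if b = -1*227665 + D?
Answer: 6964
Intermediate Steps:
b = -227956 (b = -1*227665 - 291 = -227665 - 291 = -227956)
234920 + b = 234920 - 227956 = 6964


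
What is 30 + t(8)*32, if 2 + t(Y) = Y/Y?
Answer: -2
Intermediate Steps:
t(Y) = -1 (t(Y) = -2 + Y/Y = -2 + 1 = -1)
30 + t(8)*32 = 30 - 1*32 = 30 - 32 = -2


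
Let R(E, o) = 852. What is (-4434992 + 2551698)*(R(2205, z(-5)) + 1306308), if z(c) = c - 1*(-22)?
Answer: -2461766585040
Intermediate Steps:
z(c) = 22 + c (z(c) = c + 22 = 22 + c)
(-4434992 + 2551698)*(R(2205, z(-5)) + 1306308) = (-4434992 + 2551698)*(852 + 1306308) = -1883294*1307160 = -2461766585040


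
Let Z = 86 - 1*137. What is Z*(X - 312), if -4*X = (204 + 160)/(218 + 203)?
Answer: 6703593/421 ≈ 15923.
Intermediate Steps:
X = -91/421 (X = -(204 + 160)/(4*(218 + 203)) = -91/421 ≈ -0.21615)
Z = -51 (Z = 86 - 137 = -51)
Z*(X - 312) = -51*(-91/421 - 312) = -51*(-131443/421) = 6703593/421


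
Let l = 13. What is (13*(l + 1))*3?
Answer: 546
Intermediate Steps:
(13*(l + 1))*3 = (13*(13 + 1))*3 = (13*14)*3 = 182*3 = 546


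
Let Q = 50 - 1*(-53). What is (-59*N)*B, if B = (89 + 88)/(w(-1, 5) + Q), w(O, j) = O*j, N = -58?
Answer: 302847/49 ≈ 6180.5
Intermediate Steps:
Q = 103 (Q = 50 + 53 = 103)
B = 177/98 (B = (89 + 88)/(-1*5 + 103) = 177/(-5 + 103) = 177/98 ≈ 1.8061)
(-59*N)*B = -59*(-58)*(177/98) = 3422*(177/98) = 302847/49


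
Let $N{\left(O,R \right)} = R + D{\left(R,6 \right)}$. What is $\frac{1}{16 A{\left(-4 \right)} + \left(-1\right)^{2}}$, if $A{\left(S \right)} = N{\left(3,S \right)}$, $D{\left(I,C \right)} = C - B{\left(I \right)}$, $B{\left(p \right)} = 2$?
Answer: $1$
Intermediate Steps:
$D{\left(I,C \right)} = -2 + C$ ($D{\left(I,C \right)} = C - 2 = -2 + C$)
$N{\left(O,R \right)} = 4 + R$ ($N{\left(O,R \right)} = R + \left(-2 + 6\right) = R + 4 = 4 + R$)
$A{\left(S \right)} = 4 + S$
$\frac{1}{16 A{\left(-4 \right)} + \left(-1\right)^{2}} = \frac{1}{16 \left(4 - 4\right) + \left(-1\right)^{2}} = \frac{1}{16 \cdot 0 + 1} = \frac{1}{0 + 1} = 1^{-1} = 1$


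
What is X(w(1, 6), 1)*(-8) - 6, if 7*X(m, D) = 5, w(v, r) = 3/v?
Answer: -82/7 ≈ -11.714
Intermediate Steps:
X(m, D) = 5/7 (X(m, D) = (⅐)*5 = 5/7)
X(w(1, 6), 1)*(-8) - 6 = (5/7)*(-8) - 6 = -40/7 - 6 = -82/7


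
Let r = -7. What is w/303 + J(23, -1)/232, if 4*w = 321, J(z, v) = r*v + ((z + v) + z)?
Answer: 5729/11716 ≈ 0.48899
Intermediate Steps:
J(z, v) = -6*v + 2*z (J(z, v) = -7*v + ((z + v) + z) = -7*v + ((v + z) + z) = -7*v + (v + 2*z) = -6*v + 2*z)
w = 321/4 (w = (¼)*321 = 321/4 ≈ 80.250)
w/303 + J(23, -1)/232 = (321/4)/303 + (-6*(-1) + 2*23)/232 = (321/4)*(1/303) + (6 + 46)*(1/232) = 107/404 + 52*(1/232) = 107/404 + 13/58 = 5729/11716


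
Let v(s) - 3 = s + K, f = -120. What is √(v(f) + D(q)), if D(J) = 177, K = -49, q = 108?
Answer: √11 ≈ 3.3166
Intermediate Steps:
v(s) = -46 + s (v(s) = 3 + (s - 49) = 3 + (-49 + s) = -46 + s)
√(v(f) + D(q)) = √((-46 - 120) + 177) = √(-166 + 177) = √11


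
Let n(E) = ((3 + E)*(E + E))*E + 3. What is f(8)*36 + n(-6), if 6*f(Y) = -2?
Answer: -225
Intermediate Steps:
n(E) = 3 + 2*E²*(3 + E) (n(E) = ((3 + E)*(2*E))*E + 3 = (2*E*(3 + E))*E + 3 = 2*E²*(3 + E) + 3 = 3 + 2*E²*(3 + E))
f(Y) = -⅓ (f(Y) = (⅙)*(-2) = -⅓)
f(8)*36 + n(-6) = -⅓*36 + (3 + 2*(-6)³ + 6*(-6)²) = -12 + (3 + 2*(-216) + 6*36) = -12 + (3 - 432 + 216) = -12 - 213 = -225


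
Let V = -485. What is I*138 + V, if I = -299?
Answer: -41747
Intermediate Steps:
I*138 + V = -299*138 - 485 = -41262 - 485 = -41747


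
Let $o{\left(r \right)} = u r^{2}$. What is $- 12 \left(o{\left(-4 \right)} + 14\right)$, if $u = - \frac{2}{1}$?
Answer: $216$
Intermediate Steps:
$u = -2$ ($u = \left(-2\right) 1 = -2$)
$o{\left(r \right)} = - 2 r^{2}$
$- 12 \left(o{\left(-4 \right)} + 14\right) = - 12 \left(- 2 \left(-4\right)^{2} + 14\right) = - 12 \left(\left(-2\right) 16 + 14\right) = - 12 \left(-32 + 14\right) = \left(-12\right) \left(-18\right) = 216$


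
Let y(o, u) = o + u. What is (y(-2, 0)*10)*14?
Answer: -280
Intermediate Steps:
(y(-2, 0)*10)*14 = ((-2 + 0)*10)*14 = -2*10*14 = -20*14 = -280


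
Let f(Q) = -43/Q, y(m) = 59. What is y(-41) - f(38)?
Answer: 2285/38 ≈ 60.132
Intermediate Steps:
y(-41) - f(38) = 59 - (-43)/38 = 59 - 1*(-43/38) = 59 + 43/38 = 2285/38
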